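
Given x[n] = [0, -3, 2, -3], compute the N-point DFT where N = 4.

X[k] = Σ(n=0 to 3) x[n] · ω_4^(nk)
where ω_4 = e^(-2πi/4)

Computing each X[k]:
X[0] = -4
X[1] = -2
X[2] = 8
X[3] = -2

X = [-4, -2, 8, -2]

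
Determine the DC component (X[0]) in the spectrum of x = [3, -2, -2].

X[0] = Σ(n=0 to 2) x[n] · ω_3^0 = Σ x[n]
= (3) + (-2) + (-2)

X[0] = -1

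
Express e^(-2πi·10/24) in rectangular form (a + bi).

ω_24^10 = e^(-2πi·10/24)
= cos(-2π·10/24) + i·sin(-2π·10/24)
= cos(-20π/24) + i·sin(-20π/24)

ω_24^10 = cos(-20π/24) + i·sin(-20π/24) = -0.8660-0.5000i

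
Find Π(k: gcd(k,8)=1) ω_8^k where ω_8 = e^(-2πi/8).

The primitive 8th roots of unity are ω_8^k for k coprime to 8: k ∈ {1, 3, 5, 7}
Their product equals the constant term of the cyclotomic polynomial Φ_8(x) up to sign.
For n ≥ 3, the product of all primitive nth roots of unity is 1. (For n=1 it is 1; for n=2 it is -1.)

1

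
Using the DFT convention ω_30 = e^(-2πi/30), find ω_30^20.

ω_30^20 = e^(-2πi·20/30)
= cos(-2π·20/30) + i·sin(-2π·20/30)
= cos(-40π/30) + i·sin(-40π/30)

ω_30^20 = cos(-40π/30) + i·sin(-40π/30) = -0.5000+0.8660i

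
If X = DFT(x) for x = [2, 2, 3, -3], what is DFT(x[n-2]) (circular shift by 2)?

Time shift by 2: X_shifted[k] = ω_4^(2k) · X[k]
Shifted x = [3, -3, 2, 2]

DFT(x[n-2]) = [4, 1+5i, 6, 1-5i]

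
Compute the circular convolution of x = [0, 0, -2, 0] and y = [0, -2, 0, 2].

(x ⊛ y)[n] = Σ(m=0 to 3) x[m] · y[(n-m) mod 4]

Computing each output sample:
(x ⊛ y)[0] = 0
(x ⊛ y)[1] = -4
(x ⊛ y)[2] = 0
(x ⊛ y)[3] = 4

x ⊛ y = [0, -4, 0, 4]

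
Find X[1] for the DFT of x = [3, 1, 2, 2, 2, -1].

X[1] = Σ(n=0 to 5) x[n] · ω_6^(1n) where ω_6 = e^(-2πi/6)
= (3)·ω_6^0 + (1)·ω_6^1 + (2)·ω_6^2 + (2)·ω_6^3 + (2)·ω_6^4 + (-1)·ω_6^5

X[1] = -1.0000-1.7321i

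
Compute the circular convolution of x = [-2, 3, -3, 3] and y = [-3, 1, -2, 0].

(x ⊛ y)[n] = Σ(m=0 to 3) x[m] · y[(n-m) mod 4]

Computing each output sample:
(x ⊛ y)[0] = 15
(x ⊛ y)[1] = -17
(x ⊛ y)[2] = 16
(x ⊛ y)[3] = -18

x ⊛ y = [15, -17, 16, -18]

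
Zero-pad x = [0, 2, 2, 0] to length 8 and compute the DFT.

Original 4-point DFT: [4, -2-2i, 0, -2+2i]
Zero-padded 8-point DFT provides frequency interpolation.

DFT_8([x, 0, ...]) = [4, 1.4142-3.4142i, -2-2i, -1.4142+0.5858i, 0, -1.4142-0.5858i, -2+2i, 1.4142+3.4142i]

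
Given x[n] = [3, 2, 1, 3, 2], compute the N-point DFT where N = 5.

X[k] = Σ(n=0 to 4) x[n] · ω_5^(nk)
where ω_5 = e^(-2πi/5)

Computing each X[k]:
X[0] = 11
X[1] = 1.0000+1.1756i
X[2] = 1.0000-1.9021i
X[3] = 1.0000+1.9021i
X[4] = 1.0000-1.1756i

X = [11, 1.0000+1.1756i, 1.0000-1.9021i, 1.0000+1.9021i, 1.0000-1.1756i]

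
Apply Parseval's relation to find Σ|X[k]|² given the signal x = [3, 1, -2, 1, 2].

Parseval: Σ|x[n]|² = (1/N)Σ|X[k]|², so Σ|X[k]|² = N·Σ|x[n]|² = 5·19.0000

Σ|X[k]|² = N·Σ|x[n]|² = 5·19.0000 = 95.0000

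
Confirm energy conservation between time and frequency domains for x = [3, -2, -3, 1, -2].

Time domain:
Σ|x[n]|² = |3|² + |-2|² + |-3|² + |1|² + |-2|² = 27.0000

Frequency domain:
(1/5)Σ|X[k]|² = (1/5)(|-3|² + |3.3820+2.3511i|² + |5.6180-3.8042i|² + |5.6180+3.8042i|² + |3.3820-2.3511i|²) = (1/5)·135.0000 = 27.0000

Both sides agree, confirming Parseval's theorem.

Σ|x[n]|² = (1/N)Σ|X[k]|² = 27.0000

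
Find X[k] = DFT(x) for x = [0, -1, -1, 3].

X[k] = Σ(n=0 to 3) x[n] · ω_4^(nk)
where ω_4 = e^(-2πi/4)

Computing each X[k]:
X[0] = 1
X[1] = 1+4i
X[2] = -3
X[3] = 1-4i

X = [1, 1+4i, -3, 1-4i]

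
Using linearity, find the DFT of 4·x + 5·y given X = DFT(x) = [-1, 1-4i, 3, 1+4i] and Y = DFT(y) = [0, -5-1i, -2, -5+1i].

By linearity: DFT(4x + 5y) = 4·DFT(x) + 5·DFT(y)
= 4·[-1, 1-4i, 3, 1+4i] + 5·[0, -5-1i, -2, -5+1i]

Computing element-wise:
Z[0] = 4·(-1) + 5·(0) = -4
Z[1] = 4·(1-4i) + 5·(-5-1i) = -21-21i
Z[2] = 4·(3) + 5·(-2) = 2
Z[3] = 4·(1+4i) + 5·(-5+1i) = -21+21i

DFT(4x + 5y) = 4·X + 5·Y = [-4, -21-21i, 2, -21+21i]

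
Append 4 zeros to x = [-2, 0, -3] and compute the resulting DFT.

Original 3-point DFT: [-5, -0.5000-2.5981i, -0.5000+2.5981i]
Zero-padded 7-point DFT provides frequency interpolation.

DFT_7([x, 0, ...]) = [-5, -1.3324+2.9248i, 0.7029-1.3017i, -3.8705-2.3455i, -3.8705+2.3455i, 0.7029+1.3017i, -1.3324-2.9248i]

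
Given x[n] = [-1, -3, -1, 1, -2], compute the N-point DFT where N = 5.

X[k] = Σ(n=0 to 4) x[n] · ω_5^(nk)
where ω_5 = e^(-2πi/5)

Computing each X[k]:
X[0] = -6
X[1] = -2.5451+2.1266i
X[2] = 3.0451-1.3143i
X[3] = 3.0451+1.3143i
X[4] = -2.5451-2.1266i

X = [-6, -2.5451+2.1266i, 3.0451-1.3143i, 3.0451+1.3143i, -2.5451-2.1266i]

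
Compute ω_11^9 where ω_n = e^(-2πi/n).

ω_11^9 = e^(-2πi·9/11)
= cos(-2π·9/11) + i·sin(-2π·9/11)
= cos(-18π/11) + i·sin(-18π/11)

ω_11^9 = cos(-18π/11) + i·sin(-18π/11) = 0.4154+0.9096i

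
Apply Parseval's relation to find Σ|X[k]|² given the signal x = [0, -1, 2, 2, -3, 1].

Parseval: Σ|x[n]|² = (1/N)Σ|X[k]|², so Σ|X[k]|² = N·Σ|x[n]|² = 6·19.0000

Σ|X[k]|² = N·Σ|x[n]|² = 6·19.0000 = 114.0000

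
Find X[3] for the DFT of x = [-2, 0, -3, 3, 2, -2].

X[3] = Σ(n=0 to 5) x[n] · ω_6^(3n) where ω_6 = e^(-2πi/6)
= (-2)·ω_6^0 + (0)·ω_6^3 + (-3)·ω_6^6 + (3)·ω_6^9 + (2)·ω_6^12 + (-2)·ω_6^15

X[3] = -4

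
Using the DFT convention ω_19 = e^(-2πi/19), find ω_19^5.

ω_19^5 = e^(-2πi·5/19)
= cos(-2π·5/19) + i·sin(-2π·5/19)
= cos(-10π/19) + i·sin(-10π/19)

ω_19^5 = cos(-10π/19) + i·sin(-10π/19) = -0.0826-0.9966i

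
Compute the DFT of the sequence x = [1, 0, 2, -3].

X[k] = Σ(n=0 to 3) x[n] · ω_4^(nk)
where ω_4 = e^(-2πi/4)

Computing each X[k]:
X[0] = 0
X[1] = -1-3i
X[2] = 6
X[3] = -1+3i

X = [0, -1-3i, 6, -1+3i]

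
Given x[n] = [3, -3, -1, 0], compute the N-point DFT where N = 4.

X[k] = Σ(n=0 to 3) x[n] · ω_4^(nk)
where ω_4 = e^(-2πi/4)

Computing each X[k]:
X[0] = -1
X[1] = 4+3i
X[2] = 5
X[3] = 4-3i

X = [-1, 4+3i, 5, 4-3i]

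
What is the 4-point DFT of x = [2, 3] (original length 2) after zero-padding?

Original 2-point DFT: [5, -1]
Zero-padded 4-point DFT provides frequency interpolation.

DFT_4([x, 0, ...]) = [5, 2-3i, -1, 2+3i]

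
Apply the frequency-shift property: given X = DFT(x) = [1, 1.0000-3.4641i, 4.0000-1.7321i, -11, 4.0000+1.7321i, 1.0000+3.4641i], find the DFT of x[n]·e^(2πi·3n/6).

Modulation property: DFT(ω_6^(-3n)·x[n]) = X[(k-3) mod 6], so circularly shift X by 3 positions.

X[k-3] = [-11, 4.0000+1.7321i, 1.0000+3.4641i, 1, 1.0000-3.4641i, 4.0000-1.7321i]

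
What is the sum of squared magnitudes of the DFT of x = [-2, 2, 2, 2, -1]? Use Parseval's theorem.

Parseval: Σ|x[n]|² = (1/N)Σ|X[k]|², so Σ|X[k]|² = N·Σ|x[n]|² = 5·17.0000

Σ|X[k]|² = N·Σ|x[n]|² = 5·17.0000 = 85.0000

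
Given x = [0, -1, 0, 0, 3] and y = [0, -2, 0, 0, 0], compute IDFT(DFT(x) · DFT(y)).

(x ⊛ y)[n] = Σ(m=0 to 4) x[m] · y[(n-m) mod 5]

Computing each output sample:
(x ⊛ y)[0] = -6
(x ⊛ y)[1] = 0
(x ⊛ y)[2] = 2
(x ⊛ y)[3] = 0
(x ⊛ y)[4] = 0

x ⊛ y = [-6, 0, 2, 0, 0]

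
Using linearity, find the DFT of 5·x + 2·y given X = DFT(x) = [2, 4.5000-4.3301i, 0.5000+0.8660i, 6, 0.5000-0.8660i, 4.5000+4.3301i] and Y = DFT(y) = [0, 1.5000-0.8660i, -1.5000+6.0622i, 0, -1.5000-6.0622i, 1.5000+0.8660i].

By linearity: DFT(5x + 2y) = 5·DFT(x) + 2·DFT(y)
= 5·[2, 4.5000-4.3301i, 0.5000+0.8660i, 6, 0.5000-0.8660i, 4.5000+4.3301i] + 2·[0, 1.5000-0.8660i, -1.5000+6.0622i, 0, -1.5000-6.0622i, 1.5000+0.8660i]

Computing element-wise:
Z[0] = 5·(2) + 2·(0) = 10
Z[1] = 5·(4.5000-4.3301i) + 2·(1.5000-0.8660i) = 25.5000-23.3825i
Z[2] = 5·(0.5000+0.8660i) + 2·(-1.5000+6.0622i) = -0.5000+16.4544i
Z[3] = 5·(6) + 2·(0) = 30
Z[4] = 5·(0.5000-0.8660i) + 2·(-1.5000-6.0622i) = -0.5000-16.4544i
Z[5] = 5·(4.5000+4.3301i) + 2·(1.5000+0.8660i) = 25.5000+23.3825i

DFT(5x + 2y) = 5·X + 2·Y = [10, 25.5000-23.3825i, -0.5000+16.4544i, 30, -0.5000-16.4544i, 25.5000+23.3825i]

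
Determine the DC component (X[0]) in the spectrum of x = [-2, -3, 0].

X[0] = Σ(n=0 to 2) x[n] · ω_3^0 = Σ x[n]
= (-2) + (-3) + (0)

X[0] = -5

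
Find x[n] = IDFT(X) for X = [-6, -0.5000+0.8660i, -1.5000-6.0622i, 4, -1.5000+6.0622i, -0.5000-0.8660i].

x[n] = (1/6) Σ(k=0 to 5) X[k] · e^(2πikn/6)

Computing each x[n]:
x[0] = -1
x[1] = 0
x[2] = -2
x[3] = -2
x[4] = 2
x[5] = -3

x = [-1, 0, -2, -2, 2, -3]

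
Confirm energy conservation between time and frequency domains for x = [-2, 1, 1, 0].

Time domain:
Σ|x[n]|² = |-2|² + |1|² + |1|² + |0|² = 6.0000

Frequency domain:
(1/4)Σ|X[k]|² = (1/4)(|0|² + |-3-1i|² + |-2|² + |-3+1i|²) = (1/4)·24.0000 = 6.0000

Both sides agree, confirming Parseval's theorem.

Σ|x[n]|² = (1/N)Σ|X[k]|² = 6.0000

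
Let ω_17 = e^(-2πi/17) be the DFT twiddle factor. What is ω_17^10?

ω_17^10 = e^(-2πi·10/17)
= cos(-2π·10/17) + i·sin(-2π·10/17)
= cos(-20π/17) + i·sin(-20π/17)

ω_17^10 = cos(-20π/17) + i·sin(-20π/17) = -0.8502+0.5264i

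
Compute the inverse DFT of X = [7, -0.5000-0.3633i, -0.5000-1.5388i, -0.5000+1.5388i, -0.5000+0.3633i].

x[n] = (1/5) Σ(k=0 to 4) X[k] · e^(2πikn/5)

Computing each x[n]:
x[0] = 1
x[1] = 2
x[2] = 1
x[3] = 2
x[4] = 1

x = [1, 2, 1, 2, 1]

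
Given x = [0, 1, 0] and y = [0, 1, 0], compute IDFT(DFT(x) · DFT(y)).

(x ⊛ y)[n] = Σ(m=0 to 2) x[m] · y[(n-m) mod 3]

Computing each output sample:
(x ⊛ y)[0] = 0
(x ⊛ y)[1] = 0
(x ⊛ y)[2] = 1

x ⊛ y = [0, 0, 1]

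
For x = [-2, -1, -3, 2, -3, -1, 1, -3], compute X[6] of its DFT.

X[6] = Σ(n=0 to 7) x[n] · ω_8^(6n) where ω_8 = e^(-2πi/8)
= (-2)·ω_8^0 + (-1)·ω_8^6 + (-3)·ω_8^12 + (2)·ω_8^18 + (-3)·ω_8^24 + (-1)·ω_8^30 + (1)·ω_8^36 + (-3)·ω_8^42

X[6] = -3-1i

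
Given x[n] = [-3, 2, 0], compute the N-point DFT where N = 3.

X[k] = Σ(n=0 to 2) x[n] · ω_3^(nk)
where ω_3 = e^(-2πi/3)

Computing each X[k]:
X[0] = -1
X[1] = -4.0000-1.7321i
X[2] = -4.0000+1.7321i

X = [-1, -4.0000-1.7321i, -4.0000+1.7321i]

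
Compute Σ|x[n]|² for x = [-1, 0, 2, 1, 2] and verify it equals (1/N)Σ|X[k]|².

Time domain:
Σ|x[n]|² = |-1|² + |0|² + |2|² + |1|² + |2|² = 10.0000

Frequency domain:
(1/5)Σ|X[k]|² = (1/5)(|4|² + |-2.8090+1.3143i|² + |-1.6910+2.1266i|² + |-1.6910-2.1266i|² + |-2.8090-1.3143i|²) = (1/5)·50.0000 = 10.0000

Both sides agree, confirming Parseval's theorem.

Σ|x[n]|² = (1/N)Σ|X[k]|² = 10.0000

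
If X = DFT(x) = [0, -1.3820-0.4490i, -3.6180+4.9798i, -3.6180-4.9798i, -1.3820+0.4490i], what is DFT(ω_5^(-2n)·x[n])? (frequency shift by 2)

Modulation property: DFT(ω_5^(-2n)·x[n]) = X[(k-2) mod 5], so circularly shift X by 2 positions.

X[k-2] = [-3.6180-4.9798i, -1.3820+0.4490i, 0, -1.3820-0.4490i, -3.6180+4.9798i]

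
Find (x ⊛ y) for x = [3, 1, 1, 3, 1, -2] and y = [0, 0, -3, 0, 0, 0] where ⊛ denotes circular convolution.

(x ⊛ y)[n] = Σ(m=0 to 5) x[m] · y[(n-m) mod 6]

Computing each output sample:
(x ⊛ y)[0] = -3
(x ⊛ y)[1] = 6
(x ⊛ y)[2] = -9
(x ⊛ y)[3] = -3
(x ⊛ y)[4] = -3
(x ⊛ y)[5] = -9

x ⊛ y = [-3, 6, -9, -3, -3, -9]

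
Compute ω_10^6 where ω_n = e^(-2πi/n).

ω_10^6 = e^(-2πi·6/10)
= cos(-2π·6/10) + i·sin(-2π·6/10)
= cos(-12π/10) + i·sin(-12π/10)

ω_10^6 = cos(-12π/10) + i·sin(-12π/10) = -0.8090+0.5878i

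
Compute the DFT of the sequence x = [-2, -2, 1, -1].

X[k] = Σ(n=0 to 3) x[n] · ω_4^(nk)
where ω_4 = e^(-2πi/4)

Computing each X[k]:
X[0] = -4
X[1] = -3+1i
X[2] = 2
X[3] = -3-1i

X = [-4, -3+1i, 2, -3-1i]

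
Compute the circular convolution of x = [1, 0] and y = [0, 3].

(x ⊛ y)[n] = Σ(m=0 to 1) x[m] · y[(n-m) mod 2]

Computing each output sample:
(x ⊛ y)[0] = 0
(x ⊛ y)[1] = 3

x ⊛ y = [0, 3]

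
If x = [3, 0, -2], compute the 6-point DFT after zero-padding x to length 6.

Original 3-point DFT: [1, 4.0000-1.7321i, 4.0000+1.7321i]
Zero-padded 6-point DFT provides frequency interpolation.

DFT_6([x, 0, ...]) = [1, 4.0000+1.7321i, 4.0000-1.7321i, 1, 4.0000+1.7321i, 4.0000-1.7321i]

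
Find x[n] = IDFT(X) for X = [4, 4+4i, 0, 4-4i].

x[n] = (1/4) Σ(k=0 to 3) X[k] · e^(2πikn/4)

Computing each x[n]:
x[0] = 3
x[1] = -1
x[2] = -1
x[3] = 3

x = [3, -1, -1, 3]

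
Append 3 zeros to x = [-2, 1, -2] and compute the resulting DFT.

Original 3-point DFT: [-3, -1.5000-2.5981i, -1.5000+2.5981i]
Zero-padded 6-point DFT provides frequency interpolation.

DFT_6([x, 0, ...]) = [-3, -0.5000+0.8660i, -1.5000-2.5981i, -5, -1.5000+2.5981i, -0.5000-0.8660i]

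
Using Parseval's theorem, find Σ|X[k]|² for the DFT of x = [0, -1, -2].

Parseval: Σ|x[n]|² = (1/N)Σ|X[k]|², so Σ|X[k]|² = N·Σ|x[n]|² = 3·5.0000

Σ|X[k]|² = N·Σ|x[n]|² = 3·5.0000 = 15.0000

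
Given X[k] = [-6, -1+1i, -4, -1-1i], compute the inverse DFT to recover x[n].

x[n] = (1/4) Σ(k=0 to 3) X[k] · e^(2πikn/4)

Computing each x[n]:
x[0] = -3
x[1] = -1
x[2] = -2
x[3] = 0

x = [-3, -1, -2, 0]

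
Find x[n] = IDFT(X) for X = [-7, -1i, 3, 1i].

x[n] = (1/4) Σ(k=0 to 3) X[k] · e^(2πikn/4)

Computing each x[n]:
x[0] = -1
x[1] = -2
x[2] = -1
x[3] = -3

x = [-1, -2, -1, -3]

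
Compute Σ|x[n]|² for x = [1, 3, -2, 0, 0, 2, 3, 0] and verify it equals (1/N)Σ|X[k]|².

Time domain:
Σ|x[n]|² = |1|² + |3|² + |-2|² + |0|² + |0|² + |2|² + |3|² + |0|² = 27.0000

Frequency domain:
(1/8)Σ|X[k]|² = (1/8)(|7|² + |1.7071+4.2929i|² + |-5i|² + |0.2929-5.7071i|² + |-3|² + |0.2929+5.7071i|² + |5i|² + |1.7071-4.2929i|²) = (1/8)·216.0000 = 27.0000

Both sides agree, confirming Parseval's theorem.

Σ|x[n]|² = (1/N)Σ|X[k]|² = 27.0000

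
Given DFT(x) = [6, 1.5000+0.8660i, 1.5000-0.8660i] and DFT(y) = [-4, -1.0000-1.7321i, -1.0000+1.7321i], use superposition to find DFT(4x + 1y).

By linearity: DFT(4x + 1y) = 4·DFT(x) + 1·DFT(y)
= 4·[6, 1.5000+0.8660i, 1.5000-0.8660i] + 1·[-4, -1.0000-1.7321i, -1.0000+1.7321i]

Computing element-wise:
Z[0] = 4·(6) + 1·(-4) = 20
Z[1] = 4·(1.5000+0.8660i) + 1·(-1.0000-1.7321i) = 5.0000+1.7319i
Z[2] = 4·(1.5000-0.8660i) + 1·(-1.0000+1.7321i) = 5.0000-1.7319i

DFT(4x + 1y) = 4·X + 1·Y = [20, 5.0000+1.7319i, 5.0000-1.7319i]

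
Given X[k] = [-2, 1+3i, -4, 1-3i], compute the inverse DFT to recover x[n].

x[n] = (1/4) Σ(k=0 to 3) X[k] · e^(2πikn/4)

Computing each x[n]:
x[0] = -1
x[1] = -1
x[2] = -2
x[3] = 2

x = [-1, -1, -2, 2]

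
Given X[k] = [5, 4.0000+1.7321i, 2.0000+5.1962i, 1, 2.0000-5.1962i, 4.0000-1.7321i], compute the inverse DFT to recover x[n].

x[n] = (1/6) Σ(k=0 to 5) X[k] · e^(2πikn/6)

Computing each x[n]:
x[0] = 3
x[1] = -1
x[2] = 1
x[3] = 0
x[4] = -1
x[5] = 3

x = [3, -1, 1, 0, -1, 3]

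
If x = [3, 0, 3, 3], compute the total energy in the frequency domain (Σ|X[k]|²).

Parseval: Σ|x[n]|² = (1/N)Σ|X[k]|², so Σ|X[k]|² = N·Σ|x[n]|² = 4·27.0000

Σ|X[k]|² = N·Σ|x[n]|² = 4·27.0000 = 108.0000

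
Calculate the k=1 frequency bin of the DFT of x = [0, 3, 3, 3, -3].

X[1] = Σ(n=0 to 4) x[n] · ω_5^(1n) where ω_5 = e^(-2πi/5)
= (0)·ω_5^0 + (3)·ω_5^1 + (3)·ω_5^2 + (3)·ω_5^3 + (-3)·ω_5^4

X[1] = -4.8541-5.7063i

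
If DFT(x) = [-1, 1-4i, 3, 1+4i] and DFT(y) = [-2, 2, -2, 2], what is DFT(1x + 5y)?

By linearity: DFT(1x + 5y) = 1·DFT(x) + 5·DFT(y)
= 1·[-1, 1-4i, 3, 1+4i] + 5·[-2, 2, -2, 2]

Computing element-wise:
Z[0] = 1·(-1) + 5·(-2) = -11
Z[1] = 1·(1-4i) + 5·(2) = 11-4i
Z[2] = 1·(3) + 5·(-2) = -7
Z[3] = 1·(1+4i) + 5·(2) = 11+4i

DFT(1x + 5y) = 1·X + 5·Y = [-11, 11-4i, -7, 11+4i]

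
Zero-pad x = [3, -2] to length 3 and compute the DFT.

Original 2-point DFT: [1, 5]
Zero-padded 3-point DFT provides frequency interpolation.

DFT_3([x, 0, ...]) = [1, 4.0000+1.7321i, 4.0000-1.7321i]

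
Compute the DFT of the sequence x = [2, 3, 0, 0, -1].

X[k] = Σ(n=0 to 4) x[n] · ω_5^(nk)
where ω_5 = e^(-2πi/5)

Computing each X[k]:
X[0] = 4
X[1] = 2.6180-3.8042i
X[2] = 0.3820-2.3511i
X[3] = 0.3820+2.3511i
X[4] = 2.6180+3.8042i

X = [4, 2.6180-3.8042i, 0.3820-2.3511i, 0.3820+2.3511i, 2.6180+3.8042i]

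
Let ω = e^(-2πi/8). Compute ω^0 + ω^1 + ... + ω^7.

Sum of all nth roots of unity equals 0 for n > 1 (geometric series with r ≠ 1).

0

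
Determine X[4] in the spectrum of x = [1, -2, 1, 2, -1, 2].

X[4] = Σ(n=0 to 5) x[n] · ω_6^(4n) where ω_6 = e^(-2πi/6)
= (1)·ω_6^0 + (-2)·ω_6^4 + (1)·ω_6^8 + (2)·ω_6^12 + (-1)·ω_6^16 + (2)·ω_6^20

X[4] = 3.0000-5.1962i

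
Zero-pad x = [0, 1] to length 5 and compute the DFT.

Original 2-point DFT: [1, -1]
Zero-padded 5-point DFT provides frequency interpolation.

DFT_5([x, 0, ...]) = [1, 0.3090-0.9511i, -0.8090-0.5878i, -0.8090+0.5878i, 0.3090+0.9511i]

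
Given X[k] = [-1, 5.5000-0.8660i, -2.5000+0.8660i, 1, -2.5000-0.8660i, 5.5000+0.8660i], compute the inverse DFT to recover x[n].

x[n] = (1/6) Σ(k=0 to 5) X[k] · e^(2πikn/6)

Computing each x[n]:
x[0] = 1
x[1] = 1
x[2] = 0
x[3] = -3
x[4] = -1
x[5] = 1

x = [1, 1, 0, -3, -1, 1]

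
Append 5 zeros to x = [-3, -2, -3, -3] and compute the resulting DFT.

Original 4-point DFT: [-11, -1i, -1, 1i]
Zero-padded 9-point DFT provides frequency interpolation.

DFT_9([x, 0, ...]) = [-11, -3.5530+6.8381i, 0.9718+0.3976i, -3.5000-0.8660i, -1.9187+1.3538i, -1.9187-1.3538i, -3.5000+0.8660i, 0.9718-0.3976i, -3.5530-6.8381i]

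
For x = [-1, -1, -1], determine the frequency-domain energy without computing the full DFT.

Parseval: Σ|x[n]|² = (1/N)Σ|X[k]|², so Σ|X[k]|² = N·Σ|x[n]|² = 3·3.0000

Σ|X[k]|² = N·Σ|x[n]|² = 3·3.0000 = 9.0000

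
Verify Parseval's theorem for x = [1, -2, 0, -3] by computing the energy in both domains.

Time domain:
Σ|x[n]|² = |1|² + |-2|² + |0|² + |-3|² = 14.0000

Frequency domain:
(1/4)Σ|X[k]|² = (1/4)(|-4|² + |1-1i|² + |6|² + |1+1i|²) = (1/4)·56.0000 = 14.0000

Both sides agree, confirming Parseval's theorem.

Σ|x[n]|² = (1/N)Σ|X[k]|² = 14.0000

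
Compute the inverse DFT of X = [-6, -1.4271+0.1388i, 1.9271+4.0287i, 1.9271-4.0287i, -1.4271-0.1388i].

x[n] = (1/5) Σ(k=0 to 4) X[k] · e^(2πikn/5)

Computing each x[n]:
x[0] = -1
x[1] = -3
x[2] = 1
x[3] = -2
x[4] = -1

x = [-1, -3, 1, -2, -1]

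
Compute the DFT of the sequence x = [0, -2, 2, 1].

X[k] = Σ(n=0 to 3) x[n] · ω_4^(nk)
where ω_4 = e^(-2πi/4)

Computing each X[k]:
X[0] = 1
X[1] = -2+3i
X[2] = 3
X[3] = -2-3i

X = [1, -2+3i, 3, -2-3i]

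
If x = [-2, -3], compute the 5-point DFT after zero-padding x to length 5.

Original 2-point DFT: [-5, 1]
Zero-padded 5-point DFT provides frequency interpolation.

DFT_5([x, 0, ...]) = [-5, -2.9271+2.8532i, 0.4271+1.7634i, 0.4271-1.7634i, -2.9271-2.8532i]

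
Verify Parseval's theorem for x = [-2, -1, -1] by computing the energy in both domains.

Time domain:
Σ|x[n]|² = |-2|² + |-1|² + |-1|² = 6.0000

Frequency domain:
(1/3)Σ|X[k]|² = (1/3)(|-4|² + |-1|² + |-1|²) = (1/3)·18.0000 = 6.0000

Both sides agree, confirming Parseval's theorem.

Σ|x[n]|² = (1/N)Σ|X[k]|² = 6.0000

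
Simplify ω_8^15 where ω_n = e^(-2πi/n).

Since ω_8^8 = 1, powers reduce modulo 8.
15 mod 8 = 7
So ω_8^15 = ω_8^7 = e^(-2πi·7/8)

ω_8^15 = ω_8^7 = 0.7071+0.7071i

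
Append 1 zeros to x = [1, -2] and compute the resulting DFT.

Original 2-point DFT: [-1, 3]
Zero-padded 3-point DFT provides frequency interpolation.

DFT_3([x, 0, ...]) = [-1, 2.0000+1.7321i, 2.0000-1.7321i]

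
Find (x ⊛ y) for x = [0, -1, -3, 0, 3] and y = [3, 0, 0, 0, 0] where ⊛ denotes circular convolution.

(x ⊛ y)[n] = Σ(m=0 to 4) x[m] · y[(n-m) mod 5]

Computing each output sample:
(x ⊛ y)[0] = 0
(x ⊛ y)[1] = -3
(x ⊛ y)[2] = -9
(x ⊛ y)[3] = 0
(x ⊛ y)[4] = 9

x ⊛ y = [0, -3, -9, 0, 9]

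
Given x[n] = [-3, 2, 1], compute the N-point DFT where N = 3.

X[k] = Σ(n=0 to 2) x[n] · ω_3^(nk)
where ω_3 = e^(-2πi/3)

Computing each X[k]:
X[0] = 0
X[1] = -4.5000-0.8660i
X[2] = -4.5000+0.8660i

X = [0, -4.5000-0.8660i, -4.5000+0.8660i]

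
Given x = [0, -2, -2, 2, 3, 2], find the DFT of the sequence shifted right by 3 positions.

Time shift by 3: X_shifted[k] = ω_6^(3k) · X[k]
Shifted x = [2, 3, 2, 0, -2, -2]

DFT(x[n-3]) = [3, 2.5000-7.7942i, 1.5000-0.8660i, 1, 1.5000+0.8660i, 2.5000+7.7942i]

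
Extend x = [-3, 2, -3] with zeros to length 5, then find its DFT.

Original 3-point DFT: [-4, -2.5000-4.3301i, -2.5000+4.3301i]
Zero-padded 5-point DFT provides frequency interpolation.

DFT_5([x, 0, ...]) = [-4, 0.0451-0.1388i, -5.5451-4.0287i, -5.5451+4.0287i, 0.0451+0.1388i]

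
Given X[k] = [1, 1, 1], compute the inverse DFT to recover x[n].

x[n] = (1/3) Σ(k=0 to 2) X[k] · e^(2πikn/3)

Computing each x[n]:
x[0] = 1
x[1] = 0
x[2] = 0

x = [1, 0, 0]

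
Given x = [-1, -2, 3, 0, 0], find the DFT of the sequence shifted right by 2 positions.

Time shift by 2: X_shifted[k] = ω_5^(2k) · X[k]
Shifted x = [0, 0, -1, -2, 3]

DFT(x[n-2]) = [0, 3.3541+2.2654i, -3.3541+2.7144i, -3.3541-2.7144i, 3.3541-2.2654i]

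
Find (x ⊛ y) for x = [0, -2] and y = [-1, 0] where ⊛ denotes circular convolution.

(x ⊛ y)[n] = Σ(m=0 to 1) x[m] · y[(n-m) mod 2]

Computing each output sample:
(x ⊛ y)[0] = 0
(x ⊛ y)[1] = 2

x ⊛ y = [0, 2]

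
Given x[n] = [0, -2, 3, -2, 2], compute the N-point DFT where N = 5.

X[k] = Σ(n=0 to 4) x[n] · ω_5^(nk)
where ω_5 = e^(-2πi/5)

Computing each X[k]:
X[0] = 1
X[1] = -0.8090+0.8653i
X[2] = 0.3090+7.1064i
X[3] = 0.3090-7.1064i
X[4] = -0.8090-0.8653i

X = [1, -0.8090+0.8653i, 0.3090+7.1064i, 0.3090-7.1064i, -0.8090-0.8653i]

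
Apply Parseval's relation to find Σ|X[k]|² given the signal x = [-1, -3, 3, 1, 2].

Parseval: Σ|x[n]|² = (1/N)Σ|X[k]|², so Σ|X[k]|² = N·Σ|x[n]|² = 5·24.0000

Σ|X[k]|² = N·Σ|x[n]|² = 5·24.0000 = 120.0000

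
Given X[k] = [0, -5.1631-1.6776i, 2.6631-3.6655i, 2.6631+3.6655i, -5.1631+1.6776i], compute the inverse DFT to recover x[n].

x[n] = (1/5) Σ(k=0 to 4) X[k] · e^(2πikn/5)

Computing each x[n]:
x[0] = -1
x[1] = 0
x[2] = 1
x[3] = 3
x[4] = -3

x = [-1, 0, 1, 3, -3]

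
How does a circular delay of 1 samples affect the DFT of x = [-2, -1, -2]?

Time shift by 1: X_shifted[k] = ω_3^(1k) · X[k]
Shifted x = [-2, -2, -1]

DFT(x[n-1]) = [-5, -0.5000+0.8660i, -0.5000-0.8660i]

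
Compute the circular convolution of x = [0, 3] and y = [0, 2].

(x ⊛ y)[n] = Σ(m=0 to 1) x[m] · y[(n-m) mod 2]

Computing each output sample:
(x ⊛ y)[0] = 6
(x ⊛ y)[1] = 0

x ⊛ y = [6, 0]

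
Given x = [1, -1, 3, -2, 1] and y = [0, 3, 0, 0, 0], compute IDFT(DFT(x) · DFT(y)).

(x ⊛ y)[n] = Σ(m=0 to 4) x[m] · y[(n-m) mod 5]

Computing each output sample:
(x ⊛ y)[0] = 3
(x ⊛ y)[1] = 3
(x ⊛ y)[2] = -3
(x ⊛ y)[3] = 9
(x ⊛ y)[4] = -6

x ⊛ y = [3, 3, -3, 9, -6]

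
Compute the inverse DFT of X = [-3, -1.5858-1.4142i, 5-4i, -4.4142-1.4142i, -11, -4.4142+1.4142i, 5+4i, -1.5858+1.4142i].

x[n] = (1/8) Σ(k=0 to 7) X[k] · e^(2πikn/8)

Computing each x[n]:
x[0] = -2
x[1] = 3
x[2] = -3
x[3] = 0
x[4] = 1
x[5] = 1
x[6] = -3
x[7] = 0

x = [-2, 3, -3, 0, 1, 1, -3, 0]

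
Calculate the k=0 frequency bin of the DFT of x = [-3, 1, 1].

X[0] = Σ(n=0 to 2) x[n] · ω_3^0 = Σ x[n]
= (-3) + (1) + (1)

X[0] = -1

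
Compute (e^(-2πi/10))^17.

Since ω_10^10 = 1, powers reduce modulo 10.
17 mod 10 = 7
So ω_10^17 = ω_10^7 = e^(-2πi·7/10)

ω_10^17 = ω_10^7 = -0.3090+0.9511i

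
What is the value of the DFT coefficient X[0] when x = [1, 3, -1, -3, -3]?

X[0] = Σ(n=0 to 4) x[n] · ω_5^0 = Σ x[n]
= (1) + (3) + (-1) + (-3) + (-3)

X[0] = -3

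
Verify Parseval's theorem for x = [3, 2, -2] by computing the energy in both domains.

Time domain:
Σ|x[n]|² = |3|² + |2|² + |-2|² = 17.0000

Frequency domain:
(1/3)Σ|X[k]|² = (1/3)(|3|² + |3.0000-3.4641i|² + |3.0000+3.4641i|²) = (1/3)·51.0000 = 17.0000

Both sides agree, confirming Parseval's theorem.

Σ|x[n]|² = (1/N)Σ|X[k]|² = 17.0000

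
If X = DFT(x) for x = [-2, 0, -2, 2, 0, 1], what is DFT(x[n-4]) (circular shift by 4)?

Time shift by 4: X_shifted[k] = ω_6^(4k) · X[k]
Shifted x = [-2, 2, 0, 1, -2, 0]

DFT(x[n-4]) = [-1, -1.0000-3.4641i, -1, -7, -1, -1.0000+3.4641i]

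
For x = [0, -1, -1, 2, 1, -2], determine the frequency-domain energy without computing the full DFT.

Parseval: Σ|x[n]|² = (1/N)Σ|X[k]|², so Σ|X[k]|² = N·Σ|x[n]|² = 6·11.0000

Σ|X[k]|² = N·Σ|x[n]|² = 6·11.0000 = 66.0000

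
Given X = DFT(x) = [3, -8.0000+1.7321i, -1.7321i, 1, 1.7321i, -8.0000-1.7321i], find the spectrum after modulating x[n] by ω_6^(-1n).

Modulation property: DFT(ω_6^(-1n)·x[n]) = X[(k-1) mod 6], so circularly shift X by 1 positions.

X[k-1] = [-8.0000-1.7321i, 3, -8.0000+1.7321i, -1.7321i, 1, 1.7321i]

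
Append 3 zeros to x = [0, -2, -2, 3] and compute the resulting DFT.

Original 4-point DFT: [-1, 2+5i, -3, 2-5i]
Zero-padded 7-point DFT provides frequency interpolation.

DFT_7([x, 0, ...]) = [-1, -3.5048+2.2119i, 4.1174+3.4276i, -0.1126-3.6207i, -0.1126+3.6207i, 4.1174-3.4276i, -3.5048-2.2119i]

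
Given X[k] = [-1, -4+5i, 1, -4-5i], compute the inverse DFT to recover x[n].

x[n] = (1/4) Σ(k=0 to 3) X[k] · e^(2πikn/4)

Computing each x[n]:
x[0] = -2
x[1] = -3
x[2] = 2
x[3] = 2

x = [-2, -3, 2, 2]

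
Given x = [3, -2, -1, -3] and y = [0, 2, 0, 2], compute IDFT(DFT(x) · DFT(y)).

(x ⊛ y)[n] = Σ(m=0 to 3) x[m] · y[(n-m) mod 4]

Computing each output sample:
(x ⊛ y)[0] = -10
(x ⊛ y)[1] = 4
(x ⊛ y)[2] = -10
(x ⊛ y)[3] = 4

x ⊛ y = [-10, 4, -10, 4]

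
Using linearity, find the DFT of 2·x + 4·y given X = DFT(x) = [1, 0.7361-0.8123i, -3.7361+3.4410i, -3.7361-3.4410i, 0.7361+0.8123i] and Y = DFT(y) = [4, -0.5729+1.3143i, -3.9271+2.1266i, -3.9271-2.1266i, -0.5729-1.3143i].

By linearity: DFT(2x + 4y) = 2·DFT(x) + 4·DFT(y)
= 2·[1, 0.7361-0.8123i, -3.7361+3.4410i, -3.7361-3.4410i, 0.7361+0.8123i] + 4·[4, -0.5729+1.3143i, -3.9271+2.1266i, -3.9271-2.1266i, -0.5729-1.3143i]

Computing element-wise:
Z[0] = 2·(1) + 4·(4) = 18
Z[1] = 2·(0.7361-0.8123i) + 4·(-0.5729+1.3143i) = -0.8194+3.6326i
Z[2] = 2·(-3.7361+3.4410i) + 4·(-3.9271+2.1266i) = -23.1806+15.3884i
Z[3] = 2·(-3.7361-3.4410i) + 4·(-3.9271-2.1266i) = -23.1806-15.3884i
Z[4] = 2·(0.7361+0.8123i) + 4·(-0.5729-1.3143i) = -0.8194-3.6326i

DFT(2x + 4y) = 2·X + 4·Y = [18, -0.8194+3.6326i, -23.1806+15.3884i, -23.1806-15.3884i, -0.8194-3.6326i]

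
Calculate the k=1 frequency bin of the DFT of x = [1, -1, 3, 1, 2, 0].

X[1] = Σ(n=0 to 5) x[n] · ω_6^(1n) where ω_6 = e^(-2πi/6)
= (1)·ω_6^0 + (-1)·ω_6^1 + (3)·ω_6^2 + (1)·ω_6^3 + (2)·ω_6^4 + (0)·ω_6^5

X[1] = -3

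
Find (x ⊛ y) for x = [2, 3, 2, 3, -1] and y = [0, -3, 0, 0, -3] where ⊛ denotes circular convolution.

(x ⊛ y)[n] = Σ(m=0 to 4) x[m] · y[(n-m) mod 5]

Computing each output sample:
(x ⊛ y)[0] = -6
(x ⊛ y)[1] = -12
(x ⊛ y)[2] = -18
(x ⊛ y)[3] = -3
(x ⊛ y)[4] = -15

x ⊛ y = [-6, -12, -18, -3, -15]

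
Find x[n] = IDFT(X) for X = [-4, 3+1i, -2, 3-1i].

x[n] = (1/4) Σ(k=0 to 3) X[k] · e^(2πikn/4)

Computing each x[n]:
x[0] = 0
x[1] = -1
x[2] = -3
x[3] = 0

x = [0, -1, -3, 0]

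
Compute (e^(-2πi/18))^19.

Since ω_18^18 = 1, powers reduce modulo 18.
19 mod 18 = 1
So ω_18^19 = ω_18^1 = e^(-2πi·1/18)

ω_18^19 = ω_18^1 = 0.9397-0.3420i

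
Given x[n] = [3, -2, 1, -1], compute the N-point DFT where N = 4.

X[k] = Σ(n=0 to 3) x[n] · ω_4^(nk)
where ω_4 = e^(-2πi/4)

Computing each X[k]:
X[0] = 1
X[1] = 2+1i
X[2] = 7
X[3] = 2-1i

X = [1, 2+1i, 7, 2-1i]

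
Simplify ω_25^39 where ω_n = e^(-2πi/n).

Since ω_25^25 = 1, powers reduce modulo 25.
39 mod 25 = 14
So ω_25^39 = ω_25^14 = e^(-2πi·14/25)

ω_25^39 = ω_25^14 = -0.9298+0.3681i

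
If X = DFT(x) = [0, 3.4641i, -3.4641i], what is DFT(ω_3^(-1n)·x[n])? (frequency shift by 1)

Modulation property: DFT(ω_3^(-1n)·x[n]) = X[(k-1) mod 3], so circularly shift X by 1 positions.

X[k-1] = [-3.4641i, 0, 3.4641i]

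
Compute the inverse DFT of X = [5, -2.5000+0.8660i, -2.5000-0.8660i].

x[n] = (1/3) Σ(k=0 to 2) X[k] · e^(2πikn/3)

Computing each x[n]:
x[0] = 0
x[1] = 2
x[2] = 3

x = [0, 2, 3]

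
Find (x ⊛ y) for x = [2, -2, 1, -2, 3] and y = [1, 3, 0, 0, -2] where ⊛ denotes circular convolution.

(x ⊛ y)[n] = Σ(m=0 to 4) x[m] · y[(n-m) mod 5]

Computing each output sample:
(x ⊛ y)[0] = 15
(x ⊛ y)[1] = 2
(x ⊛ y)[2] = -1
(x ⊛ y)[3] = -5
(x ⊛ y)[4] = -7

x ⊛ y = [15, 2, -1, -5, -7]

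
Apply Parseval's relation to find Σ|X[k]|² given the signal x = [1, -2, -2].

Parseval: Σ|x[n]|² = (1/N)Σ|X[k]|², so Σ|X[k]|² = N·Σ|x[n]|² = 3·9.0000

Σ|X[k]|² = N·Σ|x[n]|² = 3·9.0000 = 27.0000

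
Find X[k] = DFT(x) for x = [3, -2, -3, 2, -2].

X[k] = Σ(n=0 to 4) x[n] · ω_5^(nk)
where ω_5 = e^(-2πi/5)

Computing each X[k]:
X[0] = -2
X[1] = 2.5729+2.9389i
X[2] = 5.9271-4.7553i
X[3] = 5.9271+4.7553i
X[4] = 2.5729-2.9389i

X = [-2, 2.5729+2.9389i, 5.9271-4.7553i, 5.9271+4.7553i, 2.5729-2.9389i]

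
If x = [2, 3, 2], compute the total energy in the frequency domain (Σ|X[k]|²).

Parseval: Σ|x[n]|² = (1/N)Σ|X[k]|², so Σ|X[k]|² = N·Σ|x[n]|² = 3·17.0000

Σ|X[k]|² = N·Σ|x[n]|² = 3·17.0000 = 51.0000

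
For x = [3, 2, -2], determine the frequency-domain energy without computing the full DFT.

Parseval: Σ|x[n]|² = (1/N)Σ|X[k]|², so Σ|X[k]|² = N·Σ|x[n]|² = 3·17.0000

Σ|X[k]|² = N·Σ|x[n]|² = 3·17.0000 = 51.0000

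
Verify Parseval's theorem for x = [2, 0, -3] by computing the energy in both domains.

Time domain:
Σ|x[n]|² = |2|² + |0|² + |-3|² = 13.0000

Frequency domain:
(1/3)Σ|X[k]|² = (1/3)(|-1|² + |3.5000-2.5981i|² + |3.5000+2.5981i|²) = (1/3)·39.0000 = 13.0000

Both sides agree, confirming Parseval's theorem.

Σ|x[n]|² = (1/N)Σ|X[k]|² = 13.0000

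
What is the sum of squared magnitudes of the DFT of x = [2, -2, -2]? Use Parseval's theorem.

Parseval: Σ|x[n]|² = (1/N)Σ|X[k]|², so Σ|X[k]|² = N·Σ|x[n]|² = 3·12.0000

Σ|X[k]|² = N·Σ|x[n]|² = 3·12.0000 = 36.0000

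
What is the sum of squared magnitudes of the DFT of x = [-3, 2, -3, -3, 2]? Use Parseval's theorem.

Parseval: Σ|x[n]|² = (1/N)Σ|X[k]|², so Σ|X[k]|² = N·Σ|x[n]|² = 5·35.0000

Σ|X[k]|² = N·Σ|x[n]|² = 5·35.0000 = 175.0000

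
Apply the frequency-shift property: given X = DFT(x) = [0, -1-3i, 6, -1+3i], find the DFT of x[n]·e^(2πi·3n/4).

Modulation property: DFT(ω_4^(-3n)·x[n]) = X[(k-3) mod 4], so circularly shift X by 3 positions.

X[k-3] = [-1-3i, 6, -1+3i, 0]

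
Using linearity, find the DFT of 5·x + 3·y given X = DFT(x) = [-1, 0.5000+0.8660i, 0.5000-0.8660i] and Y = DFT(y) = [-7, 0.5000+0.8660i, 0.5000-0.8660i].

By linearity: DFT(5x + 3y) = 5·DFT(x) + 3·DFT(y)
= 5·[-1, 0.5000+0.8660i, 0.5000-0.8660i] + 3·[-7, 0.5000+0.8660i, 0.5000-0.8660i]

Computing element-wise:
Z[0] = 5·(-1) + 3·(-7) = -26
Z[1] = 5·(0.5000+0.8660i) + 3·(0.5000+0.8660i) = 4.0000+6.9280i
Z[2] = 5·(0.5000-0.8660i) + 3·(0.5000-0.8660i) = 4.0000-6.9280i

DFT(5x + 3y) = 5·X + 3·Y = [-26, 4.0000+6.9280i, 4.0000-6.9280i]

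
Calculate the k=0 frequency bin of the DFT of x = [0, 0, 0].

X[0] = Σ(n=0 to 2) x[n] · ω_3^0 = Σ x[n]
= (0) + (0) + (0)

X[0] = 0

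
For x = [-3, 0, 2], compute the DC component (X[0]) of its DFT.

X[0] = Σ(n=0 to 2) x[n] · ω_3^0 = Σ x[n]
= (-3) + (0) + (2)

X[0] = -1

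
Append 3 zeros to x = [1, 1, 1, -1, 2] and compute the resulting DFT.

Original 5-point DFT: [4, 1.9271-0.2245i, -1.4271+2.4899i, -1.4271-2.4899i, 1.9271+0.2245i]
Zero-padded 8-point DFT provides frequency interpolation.

DFT_8([x, 0, ...]) = [4, 0.4142-1.0000i, 2-2i, -2.4142+1.0000i, 4, -2.4142-1.0000i, 2+2i, 0.4142+1.0000i]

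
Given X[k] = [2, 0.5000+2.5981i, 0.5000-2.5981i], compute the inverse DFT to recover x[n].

x[n] = (1/3) Σ(k=0 to 2) X[k] · e^(2πikn/3)

Computing each x[n]:
x[0] = 1
x[1] = -1
x[2] = 2

x = [1, -1, 2]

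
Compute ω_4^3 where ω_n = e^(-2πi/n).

ω_4^3 = e^(-2πi·3/4)
= cos(-2π·3/4) + i·sin(-2π·3/4)
= cos(-6π/4) + i·sin(-6π/4)

ω_4^3 = cos(-6π/4) + i·sin(-6π/4) = 1i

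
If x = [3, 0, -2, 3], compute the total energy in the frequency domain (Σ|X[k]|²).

Parseval: Σ|x[n]|² = (1/N)Σ|X[k]|², so Σ|X[k]|² = N·Σ|x[n]|² = 4·22.0000

Σ|X[k]|² = N·Σ|x[n]|² = 4·22.0000 = 88.0000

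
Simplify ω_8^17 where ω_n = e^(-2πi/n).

Since ω_8^8 = 1, powers reduce modulo 8.
17 mod 8 = 1
So ω_8^17 = ω_8^1 = e^(-2πi·1/8)

ω_8^17 = ω_8^1 = 0.7071-0.7071i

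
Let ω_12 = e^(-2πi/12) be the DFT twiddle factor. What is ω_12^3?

ω_12^3 = e^(-2πi·3/12)
= cos(-2π·3/12) + i·sin(-2π·3/12)
= cos(-6π/12) + i·sin(-6π/12)

ω_12^3 = cos(-6π/12) + i·sin(-6π/12) = -1i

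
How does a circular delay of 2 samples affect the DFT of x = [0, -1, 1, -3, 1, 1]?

Time shift by 2: X_shifted[k] = ω_6^(2k) · X[k]
Shifted x = [1, 1, 0, -1, 1, -3]

DFT(x[n-2]) = [-1, 0.5000-2.5981i, 0.5000-4.3301i, 5, 0.5000+4.3301i, 0.5000+2.5981i]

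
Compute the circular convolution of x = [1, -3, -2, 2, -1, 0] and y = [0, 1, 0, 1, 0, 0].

(x ⊛ y)[n] = Σ(m=0 to 5) x[m] · y[(n-m) mod 6]

Computing each output sample:
(x ⊛ y)[0] = 2
(x ⊛ y)[1] = 0
(x ⊛ y)[2] = -3
(x ⊛ y)[3] = -1
(x ⊛ y)[4] = -1
(x ⊛ y)[5] = -3

x ⊛ y = [2, 0, -3, -1, -1, -3]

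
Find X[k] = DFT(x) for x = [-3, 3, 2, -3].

X[k] = Σ(n=0 to 3) x[n] · ω_4^(nk)
where ω_4 = e^(-2πi/4)

Computing each X[k]:
X[0] = -1
X[1] = -5-6i
X[2] = -1
X[3] = -5+6i

X = [-1, -5-6i, -1, -5+6i]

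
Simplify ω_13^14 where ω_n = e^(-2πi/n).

Since ω_13^13 = 1, powers reduce modulo 13.
14 mod 13 = 1
So ω_13^14 = ω_13^1 = e^(-2πi·1/13)

ω_13^14 = ω_13^1 = 0.8855-0.4647i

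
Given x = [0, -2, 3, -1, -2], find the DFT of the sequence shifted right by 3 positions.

Time shift by 3: X_shifted[k] = ω_5^(3k) · X[k]
Shifted x = [3, -1, -2, 0, -2]

DFT(x[n-3]) = [-2, 3.6910+0.2245i, 4.8090-2.4899i, 4.8090+2.4899i, 3.6910-0.2245i]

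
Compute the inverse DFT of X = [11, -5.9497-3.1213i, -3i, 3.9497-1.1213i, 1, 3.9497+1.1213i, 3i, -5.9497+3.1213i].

x[n] = (1/8) Σ(k=0 to 7) X[k] · e^(2πikn/8)

Computing each x[n]:
x[0] = 1
x[1] = 1
x[2] = 2
x[3] = 3
x[4] = 2
x[5] = 3
x[6] = 1
x[7] = -2

x = [1, 1, 2, 3, 2, 3, 1, -2]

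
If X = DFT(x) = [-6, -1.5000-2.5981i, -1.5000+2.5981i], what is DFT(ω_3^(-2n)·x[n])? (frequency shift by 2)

Modulation property: DFT(ω_3^(-2n)·x[n]) = X[(k-2) mod 3], so circularly shift X by 2 positions.

X[k-2] = [-1.5000-2.5981i, -1.5000+2.5981i, -6]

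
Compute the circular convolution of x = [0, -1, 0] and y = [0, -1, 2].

(x ⊛ y)[n] = Σ(m=0 to 2) x[m] · y[(n-m) mod 3]

Computing each output sample:
(x ⊛ y)[0] = -2
(x ⊛ y)[1] = 0
(x ⊛ y)[2] = 1

x ⊛ y = [-2, 0, 1]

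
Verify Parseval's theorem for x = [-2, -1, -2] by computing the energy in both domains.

Time domain:
Σ|x[n]|² = |-2|² + |-1|² + |-2|² = 9.0000

Frequency domain:
(1/3)Σ|X[k]|² = (1/3)(|-5|² + |-0.5000-0.8660i|² + |-0.5000+0.8660i|²) = (1/3)·27.0000 = 9.0000

Both sides agree, confirming Parseval's theorem.

Σ|x[n]|² = (1/N)Σ|X[k]|² = 9.0000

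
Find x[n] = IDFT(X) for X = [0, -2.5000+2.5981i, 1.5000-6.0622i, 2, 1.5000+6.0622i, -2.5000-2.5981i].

x[n] = (1/6) Σ(k=0 to 5) X[k] · e^(2πikn/6)

Computing each x[n]:
x[0] = 0
x[1] = 0
x[2] = -2
x[3] = 1
x[4] = 3
x[5] = -2

x = [0, 0, -2, 1, 3, -2]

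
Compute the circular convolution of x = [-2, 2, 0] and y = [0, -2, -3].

(x ⊛ y)[n] = Σ(m=0 to 2) x[m] · y[(n-m) mod 3]

Computing each output sample:
(x ⊛ y)[0] = -6
(x ⊛ y)[1] = 4
(x ⊛ y)[2] = 2

x ⊛ y = [-6, 4, 2]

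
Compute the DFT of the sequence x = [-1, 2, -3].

X[k] = Σ(n=0 to 2) x[n] · ω_3^(nk)
where ω_3 = e^(-2πi/3)

Computing each X[k]:
X[0] = -2
X[1] = -0.5000-4.3301i
X[2] = -0.5000+4.3301i

X = [-2, -0.5000-4.3301i, -0.5000+4.3301i]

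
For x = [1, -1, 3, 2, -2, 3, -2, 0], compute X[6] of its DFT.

X[6] = Σ(n=0 to 7) x[n] · ω_8^(6n) where ω_8 = e^(-2πi/8)
= (1)·ω_8^0 + (-1)·ω_8^6 + (3)·ω_8^12 + (2)·ω_8^18 + (-2)·ω_8^24 + (3)·ω_8^30 + (-2)·ω_8^36 + (0)·ω_8^42

X[6] = -2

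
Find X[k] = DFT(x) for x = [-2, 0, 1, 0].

X[k] = Σ(n=0 to 3) x[n] · ω_4^(nk)
where ω_4 = e^(-2πi/4)

Computing each X[k]:
X[0] = -1
X[1] = -3
X[2] = -1
X[3] = -3

X = [-1, -3, -1, -3]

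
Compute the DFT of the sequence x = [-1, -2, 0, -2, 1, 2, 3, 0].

X[k] = Σ(n=0 to 7) x[n] · ω_8^(nk)
where ω_8 = e^(-2πi/8)

Computing each X[k]:
X[0] = 1
X[1] = -3.4142+7.2426i
X[2] = -3-2i
X[3] = -0.5858+1.2426i
X[4] = 5
X[5] = -0.5858-1.2426i
X[6] = -3+2i
X[7] = -3.4142-7.2426i

X = [1, -3.4142+7.2426i, -3-2i, -0.5858+1.2426i, 5, -0.5858-1.2426i, -3+2i, -3.4142-7.2426i]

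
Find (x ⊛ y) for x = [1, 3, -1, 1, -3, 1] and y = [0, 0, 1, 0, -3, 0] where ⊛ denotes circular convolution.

(x ⊛ y)[n] = Σ(m=0 to 5) x[m] · y[(n-m) mod 6]

Computing each output sample:
(x ⊛ y)[0] = 0
(x ⊛ y)[1] = -2
(x ⊛ y)[2] = 10
(x ⊛ y)[3] = 0
(x ⊛ y)[4] = -4
(x ⊛ y)[5] = -8

x ⊛ y = [0, -2, 10, 0, -4, -8]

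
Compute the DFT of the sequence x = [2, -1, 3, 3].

X[k] = Σ(n=0 to 3) x[n] · ω_4^(nk)
where ω_4 = e^(-2πi/4)

Computing each X[k]:
X[0] = 7
X[1] = -1+4i
X[2] = 3
X[3] = -1-4i

X = [7, -1+4i, 3, -1-4i]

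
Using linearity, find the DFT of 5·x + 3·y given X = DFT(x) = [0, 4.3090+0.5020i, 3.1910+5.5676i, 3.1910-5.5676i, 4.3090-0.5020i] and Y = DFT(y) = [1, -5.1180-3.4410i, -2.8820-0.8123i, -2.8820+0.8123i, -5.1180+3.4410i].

By linearity: DFT(5x + 3y) = 5·DFT(x) + 3·DFT(y)
= 5·[0, 4.3090+0.5020i, 3.1910+5.5676i, 3.1910-5.5676i, 4.3090-0.5020i] + 3·[1, -5.1180-3.4410i, -2.8820-0.8123i, -2.8820+0.8123i, -5.1180+3.4410i]

Computing element-wise:
Z[0] = 5·(0) + 3·(1) = 3
Z[1] = 5·(4.3090+0.5020i) + 3·(-5.1180-3.4410i) = 6.1910-7.8130i
Z[2] = 5·(3.1910+5.5676i) + 3·(-2.8820-0.8123i) = 7.3090+25.4011i
Z[3] = 5·(3.1910-5.5676i) + 3·(-2.8820+0.8123i) = 7.3090-25.4011i
Z[4] = 5·(4.3090-0.5020i) + 3·(-5.1180+3.4410i) = 6.1910+7.8130i

DFT(5x + 3y) = 5·X + 3·Y = [3, 6.1910-7.8130i, 7.3090+25.4011i, 7.3090-25.4011i, 6.1910+7.8130i]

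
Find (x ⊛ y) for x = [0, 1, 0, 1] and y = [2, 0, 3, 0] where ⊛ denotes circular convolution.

(x ⊛ y)[n] = Σ(m=0 to 3) x[m] · y[(n-m) mod 4]

Computing each output sample:
(x ⊛ y)[0] = 0
(x ⊛ y)[1] = 5
(x ⊛ y)[2] = 0
(x ⊛ y)[3] = 5

x ⊛ y = [0, 5, 0, 5]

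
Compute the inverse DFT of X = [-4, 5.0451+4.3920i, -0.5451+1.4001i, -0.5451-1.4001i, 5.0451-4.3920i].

x[n] = (1/5) Σ(k=0 to 4) X[k] · e^(2πikn/5)

Computing each x[n]:
x[0] = 1
x[1] = -2
x[2] = -3
x[3] = -2
x[4] = 2

x = [1, -2, -3, -2, 2]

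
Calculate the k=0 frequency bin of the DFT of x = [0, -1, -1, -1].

X[0] = Σ(n=0 to 3) x[n] · ω_4^0 = Σ x[n]
= (0) + (-1) + (-1) + (-1)

X[0] = -3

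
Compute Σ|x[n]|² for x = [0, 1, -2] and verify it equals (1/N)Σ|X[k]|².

Time domain:
Σ|x[n]|² = |0|² + |1|² + |-2|² = 5.0000

Frequency domain:
(1/3)Σ|X[k]|² = (1/3)(|-1|² + |0.5000-2.5981i|² + |0.5000+2.5981i|²) = (1/3)·15.0000 = 5.0000

Both sides agree, confirming Parseval's theorem.

Σ|x[n]|² = (1/N)Σ|X[k]|² = 5.0000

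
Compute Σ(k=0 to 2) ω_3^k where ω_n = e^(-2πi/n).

Sum of all nth roots of unity equals 0 for n > 1 (geometric series with r ≠ 1).

0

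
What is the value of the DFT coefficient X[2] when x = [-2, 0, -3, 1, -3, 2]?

X[2] = Σ(n=0 to 5) x[n] · ω_6^(2n) where ω_6 = e^(-2πi/6)
= (-2)·ω_6^0 + (0)·ω_6^2 + (-3)·ω_6^4 + (1)·ω_6^6 + (-3)·ω_6^8 + (2)·ω_6^10

X[2] = 1.0000+1.7321i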